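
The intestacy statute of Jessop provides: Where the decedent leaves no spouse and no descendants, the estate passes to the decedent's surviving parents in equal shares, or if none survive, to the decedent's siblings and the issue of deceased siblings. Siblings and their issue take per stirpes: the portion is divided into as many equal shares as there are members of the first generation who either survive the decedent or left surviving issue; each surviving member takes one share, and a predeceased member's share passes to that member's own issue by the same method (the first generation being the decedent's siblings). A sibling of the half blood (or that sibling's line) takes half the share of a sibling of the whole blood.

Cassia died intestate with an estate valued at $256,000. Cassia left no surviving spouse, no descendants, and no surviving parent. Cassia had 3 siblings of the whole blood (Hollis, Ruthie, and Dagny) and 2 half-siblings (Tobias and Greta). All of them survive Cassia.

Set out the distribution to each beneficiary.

The entire $256,000 passes to the siblings and their issue.
Counting each half-blood sibling's line as half a unit, there are 4 units in $256,000, so one unit is $64,000. Whole-blood lines (Hollis, Ruthie, and Dagny) take $64,000 each; half-blood lines (Tobias and Greta) take $32,000 each.

Tobias: $32,000; Hollis: $64,000; Ruthie: $64,000; Dagny: $64,000; Greta: $32,000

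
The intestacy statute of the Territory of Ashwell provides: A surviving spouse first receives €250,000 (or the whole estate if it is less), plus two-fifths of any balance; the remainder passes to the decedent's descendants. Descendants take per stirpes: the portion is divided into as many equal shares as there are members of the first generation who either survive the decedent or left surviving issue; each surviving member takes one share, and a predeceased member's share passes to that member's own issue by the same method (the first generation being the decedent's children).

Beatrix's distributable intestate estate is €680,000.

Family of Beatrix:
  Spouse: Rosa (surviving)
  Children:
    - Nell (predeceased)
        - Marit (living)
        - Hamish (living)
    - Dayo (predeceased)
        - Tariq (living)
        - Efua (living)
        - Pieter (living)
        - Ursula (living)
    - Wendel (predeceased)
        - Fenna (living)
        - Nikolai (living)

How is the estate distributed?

Rosa first takes €250,000, leaving a balance of €430,000. Rosa then takes two-fifths of the balance (€172,000), for a total of €422,000. The remaining €258,000 passes to the descendants.
The descendants' portion (€258,000) is divided into 3 shares of €86,000: Nell's €86,000 share passes to Nell's issue; Dayo's €86,000 share passes to Dayo's issue; Wendel's €86,000 share passes to Wendel's issue.
Nell's share (€86,000) is divided into 2 shares of €43,000: Marit and Hamish each take €43,000.
Dayo's share (€86,000) is divided into 4 shares of €21,500: Tariq, Efua, Pieter, and Ursula each take €21,500.
Wendel's share (€86,000) is divided into 2 shares of €43,000: Fenna and Nikolai each take €43,000.

Rosa: €422,000; Marit: €43,000; Hamish: €43,000; Tariq: €21,500; Efua: €21,500; Pieter: €21,500; Ursula: €21,500; Fenna: €43,000; Nikolai: €43,000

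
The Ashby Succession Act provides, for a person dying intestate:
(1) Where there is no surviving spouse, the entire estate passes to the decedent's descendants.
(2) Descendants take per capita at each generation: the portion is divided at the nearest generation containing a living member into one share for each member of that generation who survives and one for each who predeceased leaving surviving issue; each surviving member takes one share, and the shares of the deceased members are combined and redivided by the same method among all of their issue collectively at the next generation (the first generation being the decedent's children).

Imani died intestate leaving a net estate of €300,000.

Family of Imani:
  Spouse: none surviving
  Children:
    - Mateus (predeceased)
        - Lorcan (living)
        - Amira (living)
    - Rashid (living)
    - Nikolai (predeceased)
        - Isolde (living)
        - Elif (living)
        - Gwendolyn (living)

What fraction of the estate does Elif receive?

The entire €300,000 passes to the descendants.
That amount (€300,000) is divided at the children's generation into 3 shares of €100,000. Rashid takes €100,000. The 2 shares of the deceased (Mateus and Nikolai) are combined into a pool of €200,000.
That pool (€200,000) is divided at the grandchildren's generation equally among Lorcan, Amira, Isolde, Elif, and Gwendolyn: €40,000 each.

Elif receives 2/15 of the estate.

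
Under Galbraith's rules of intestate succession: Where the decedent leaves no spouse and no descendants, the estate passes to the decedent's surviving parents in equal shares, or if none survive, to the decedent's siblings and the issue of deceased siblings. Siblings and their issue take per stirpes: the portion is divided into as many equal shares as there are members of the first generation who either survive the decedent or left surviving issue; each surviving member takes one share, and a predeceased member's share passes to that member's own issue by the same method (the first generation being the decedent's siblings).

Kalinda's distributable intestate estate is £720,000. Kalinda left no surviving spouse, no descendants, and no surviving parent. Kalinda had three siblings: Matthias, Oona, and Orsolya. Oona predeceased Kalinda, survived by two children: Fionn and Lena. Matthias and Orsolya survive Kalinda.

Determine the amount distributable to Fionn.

The entire £720,000 passes to the siblings and their issue.
That amount (£720,000) is divided into 3 shares of £240,000: Matthias and Orsolya each take £240,000; Oona's £240,000 share passes to Oona's issue.
Oona's share (£240,000) is divided into 2 shares of £120,000: Fionn and Lena each take £120,000.

Fionn receives £120,000.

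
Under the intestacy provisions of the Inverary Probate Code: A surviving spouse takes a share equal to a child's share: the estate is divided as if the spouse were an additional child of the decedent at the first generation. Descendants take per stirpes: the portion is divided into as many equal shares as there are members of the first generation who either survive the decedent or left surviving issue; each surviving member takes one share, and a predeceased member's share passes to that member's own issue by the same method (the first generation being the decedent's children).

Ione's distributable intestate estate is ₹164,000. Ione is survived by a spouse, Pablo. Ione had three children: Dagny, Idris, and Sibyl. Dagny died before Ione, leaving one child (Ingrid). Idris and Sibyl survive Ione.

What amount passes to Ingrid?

The spouse counts as an additional share at the children's level, so there are 4 primary shares of ₹41,000. Pablo takes one such share (₹41,000).
The children's combined portion (₹123,000) is divided into 3 shares of ₹41,000: Idris and Sibyl each take ₹41,000; Dagny's ₹41,000 share passes to Dagny's issue.
Dagny's share (₹41,000) passes entirely to Ingrid.

Ingrid receives ₹41,000.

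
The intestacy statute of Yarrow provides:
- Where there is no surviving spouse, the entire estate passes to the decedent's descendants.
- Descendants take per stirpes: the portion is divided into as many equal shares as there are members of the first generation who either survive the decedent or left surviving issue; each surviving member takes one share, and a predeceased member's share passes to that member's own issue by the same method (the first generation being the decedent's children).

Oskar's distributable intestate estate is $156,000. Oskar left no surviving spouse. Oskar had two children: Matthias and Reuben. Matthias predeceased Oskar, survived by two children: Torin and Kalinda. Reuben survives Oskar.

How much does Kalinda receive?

Kalinda receives $39,000.

The entire $156,000 passes to the descendants.
That amount ($156,000) is divided into 2 shares of $78,000: Reuben takes $78,000; Matthias's $78,000 share passes to Matthias's issue.
Matthias's share ($78,000) is divided into 2 shares of $39,000: Torin and Kalinda each take $39,000.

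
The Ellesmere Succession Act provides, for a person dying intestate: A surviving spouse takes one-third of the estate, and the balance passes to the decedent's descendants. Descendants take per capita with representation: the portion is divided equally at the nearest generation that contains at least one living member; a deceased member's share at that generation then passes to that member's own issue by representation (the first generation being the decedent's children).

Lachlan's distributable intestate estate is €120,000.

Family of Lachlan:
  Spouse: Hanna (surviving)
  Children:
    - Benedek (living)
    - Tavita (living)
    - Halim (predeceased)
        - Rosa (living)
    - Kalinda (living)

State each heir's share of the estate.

Hanna: €40,000; Benedek: €20,000; Tavita: €20,000; Rosa: €20,000; Kalinda: €20,000

Hanna takes one-third of €120,000 = €40,000. The remaining €80,000 passes to the descendants.
The descendants' portion (€80,000) is divided into 4 shares of €20,000: Benedek, Tavita, and Kalinda each take €20,000; Halim's €20,000 share passes to Halim's issue.
Halim's share (€20,000) passes entirely to Rosa.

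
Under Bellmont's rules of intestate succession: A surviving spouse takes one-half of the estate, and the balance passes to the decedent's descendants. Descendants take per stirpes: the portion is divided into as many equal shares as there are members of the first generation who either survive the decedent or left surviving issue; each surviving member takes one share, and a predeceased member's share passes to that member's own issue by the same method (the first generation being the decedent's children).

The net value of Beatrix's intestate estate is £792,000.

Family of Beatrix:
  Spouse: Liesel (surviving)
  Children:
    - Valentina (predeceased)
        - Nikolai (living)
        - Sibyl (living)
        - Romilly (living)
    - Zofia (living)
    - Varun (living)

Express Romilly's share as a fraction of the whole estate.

Liesel takes one-half of £792,000 = £396,000. The remaining £396,000 passes to the descendants.
The descendants' portion (£396,000) is divided into 3 shares of £132,000: Zofia and Varun each take £132,000; Valentina's £132,000 share passes to Valentina's issue.
Valentina's share (£132,000) is divided into 3 shares of £44,000: Nikolai, Sibyl, and Romilly each take £44,000.

Romilly receives 1/18 of the estate.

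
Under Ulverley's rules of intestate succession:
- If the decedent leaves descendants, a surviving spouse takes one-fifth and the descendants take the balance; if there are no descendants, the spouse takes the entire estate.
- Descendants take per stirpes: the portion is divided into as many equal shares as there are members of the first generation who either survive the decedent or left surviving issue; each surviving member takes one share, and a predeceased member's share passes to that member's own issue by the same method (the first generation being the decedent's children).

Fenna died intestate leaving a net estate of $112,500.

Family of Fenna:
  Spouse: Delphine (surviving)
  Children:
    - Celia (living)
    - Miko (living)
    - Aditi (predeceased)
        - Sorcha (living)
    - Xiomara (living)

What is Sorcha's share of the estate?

Delphine takes one-fifth of $112,500 = $22,500. The remaining $90,000 passes to the descendants.
The descendants' portion ($90,000) is divided into 4 shares of $22,500: Celia, Miko, and Xiomara each take $22,500; Aditi's $22,500 share passes to Aditi's issue.
Aditi's share ($22,500) passes entirely to Sorcha.

Sorcha receives $22,500.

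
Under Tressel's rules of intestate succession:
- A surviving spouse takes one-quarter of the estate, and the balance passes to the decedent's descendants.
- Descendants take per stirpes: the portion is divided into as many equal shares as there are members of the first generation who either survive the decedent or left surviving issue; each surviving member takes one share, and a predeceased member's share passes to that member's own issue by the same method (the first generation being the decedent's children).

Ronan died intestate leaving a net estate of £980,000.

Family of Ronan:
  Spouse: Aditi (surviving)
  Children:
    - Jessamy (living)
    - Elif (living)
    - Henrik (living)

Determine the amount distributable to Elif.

Aditi takes one-quarter of £980,000 = £245,000. The remaining £735,000 passes to the descendants.
The descendants' portion (£735,000) is divided into 3 shares of £245,000: Jessamy, Elif, and Henrik each take £245,000.

Elif receives £245,000.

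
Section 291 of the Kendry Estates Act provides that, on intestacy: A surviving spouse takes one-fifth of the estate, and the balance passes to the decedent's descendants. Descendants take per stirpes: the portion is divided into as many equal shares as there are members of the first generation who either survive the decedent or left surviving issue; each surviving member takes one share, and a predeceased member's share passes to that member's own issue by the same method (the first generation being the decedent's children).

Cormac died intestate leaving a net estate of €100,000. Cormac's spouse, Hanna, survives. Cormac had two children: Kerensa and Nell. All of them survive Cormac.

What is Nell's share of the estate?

Nell receives €40,000.

Hanna takes one-fifth of €100,000 = €20,000. The remaining €80,000 passes to the descendants.
The descendants' portion (€80,000) is divided into 2 shares of €40,000: Kerensa and Nell each take €40,000.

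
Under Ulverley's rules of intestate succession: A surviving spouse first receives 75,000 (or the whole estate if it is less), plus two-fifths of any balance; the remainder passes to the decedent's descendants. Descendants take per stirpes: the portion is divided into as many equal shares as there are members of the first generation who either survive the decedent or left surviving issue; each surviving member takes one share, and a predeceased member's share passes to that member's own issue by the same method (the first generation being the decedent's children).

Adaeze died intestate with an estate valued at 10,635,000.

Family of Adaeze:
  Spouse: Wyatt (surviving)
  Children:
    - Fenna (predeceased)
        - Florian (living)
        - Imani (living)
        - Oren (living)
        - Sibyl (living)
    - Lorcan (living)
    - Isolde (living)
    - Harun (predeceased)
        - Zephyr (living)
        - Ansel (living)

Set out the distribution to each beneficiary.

Wyatt: 4,299,000; Florian: 396,000; Imani: 396,000; Oren: 396,000; Sibyl: 396,000; Lorcan: 1,584,000; Isolde: 1,584,000; Zephyr: 792,000; Ansel: 792,000

Wyatt first takes 75,000, leaving a balance of 10,560,000. Wyatt then takes two-fifths of the balance (4,224,000), for a total of 4,299,000. The remaining 6,336,000 passes to the descendants.
The descendants' portion (6,336,000) is divided into 4 shares of 1,584,000: Lorcan and Isolde each take 1,584,000; Fenna's 1,584,000 share passes to Fenna's issue; Harun's 1,584,000 share passes to Harun's issue.
Fenna's share (1,584,000) is divided into 4 shares of 396,000: Florian, Imani, Oren, and Sibyl each take 396,000.
Harun's share (1,584,000) is divided into 2 shares of 792,000: Zephyr and Ansel each take 792,000.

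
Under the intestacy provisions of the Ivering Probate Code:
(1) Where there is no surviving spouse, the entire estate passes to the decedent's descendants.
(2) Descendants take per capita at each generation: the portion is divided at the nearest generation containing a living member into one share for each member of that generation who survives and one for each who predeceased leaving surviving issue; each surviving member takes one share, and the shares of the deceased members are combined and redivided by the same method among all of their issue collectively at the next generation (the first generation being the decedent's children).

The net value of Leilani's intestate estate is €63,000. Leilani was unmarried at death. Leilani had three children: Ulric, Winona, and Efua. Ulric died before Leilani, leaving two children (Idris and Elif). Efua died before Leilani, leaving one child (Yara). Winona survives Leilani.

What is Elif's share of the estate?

Elif receives €14,000.

The entire €63,000 passes to the descendants.
That amount (€63,000) is divided at the children's generation into 3 shares of €21,000. Winona takes €21,000. The 2 shares of the deceased (Ulric and Efua) are combined into a pool of €42,000.
That pool (€42,000) is divided at the grandchildren's generation equally among Idris, Elif, and Yara: €14,000 each.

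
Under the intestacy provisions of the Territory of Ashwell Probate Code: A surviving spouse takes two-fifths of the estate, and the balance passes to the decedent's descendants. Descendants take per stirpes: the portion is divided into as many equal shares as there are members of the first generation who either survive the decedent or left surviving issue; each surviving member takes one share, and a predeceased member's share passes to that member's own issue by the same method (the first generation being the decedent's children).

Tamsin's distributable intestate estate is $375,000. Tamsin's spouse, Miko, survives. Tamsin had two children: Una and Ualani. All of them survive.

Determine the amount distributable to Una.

Miko takes two-fifths of $375,000 = $150,000. The remaining $225,000 passes to the descendants.
The descendants' portion ($225,000) is divided into 2 shares of $112,500: Una and Ualani each take $112,500.

Una receives $112,500.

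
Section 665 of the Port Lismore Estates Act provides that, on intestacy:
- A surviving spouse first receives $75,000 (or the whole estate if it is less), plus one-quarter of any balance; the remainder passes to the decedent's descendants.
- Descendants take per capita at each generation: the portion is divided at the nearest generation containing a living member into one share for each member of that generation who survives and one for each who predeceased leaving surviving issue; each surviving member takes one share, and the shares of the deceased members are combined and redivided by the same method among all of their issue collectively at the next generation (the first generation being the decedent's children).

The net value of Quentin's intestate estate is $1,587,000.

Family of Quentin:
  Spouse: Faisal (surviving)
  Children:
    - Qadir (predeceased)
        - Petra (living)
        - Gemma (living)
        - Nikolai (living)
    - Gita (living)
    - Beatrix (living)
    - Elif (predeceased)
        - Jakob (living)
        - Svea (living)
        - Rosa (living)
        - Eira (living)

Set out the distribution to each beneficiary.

Faisal first takes $75,000, leaving a balance of $1,512,000. Faisal then takes one-quarter of the balance ($378,000), for a total of $453,000. The remaining $1,134,000 passes to the descendants.
The descendants' portion ($1,134,000) is divided at the children's generation into 4 shares of $283,500. Gita and Beatrix each take $283,500. The 2 shares of the deceased (Qadir and Elif) are combined into a pool of $567,000.
That pool ($567,000) is divided at the grandchildren's generation equally among Petra, Gemma, Nikolai, Jakob, Svea, Rosa, and Eira: $81,000 each.

Faisal: $453,000; Petra: $81,000; Gemma: $81,000; Nikolai: $81,000; Gita: $283,500; Beatrix: $283,500; Jakob: $81,000; Svea: $81,000; Rosa: $81,000; Eira: $81,000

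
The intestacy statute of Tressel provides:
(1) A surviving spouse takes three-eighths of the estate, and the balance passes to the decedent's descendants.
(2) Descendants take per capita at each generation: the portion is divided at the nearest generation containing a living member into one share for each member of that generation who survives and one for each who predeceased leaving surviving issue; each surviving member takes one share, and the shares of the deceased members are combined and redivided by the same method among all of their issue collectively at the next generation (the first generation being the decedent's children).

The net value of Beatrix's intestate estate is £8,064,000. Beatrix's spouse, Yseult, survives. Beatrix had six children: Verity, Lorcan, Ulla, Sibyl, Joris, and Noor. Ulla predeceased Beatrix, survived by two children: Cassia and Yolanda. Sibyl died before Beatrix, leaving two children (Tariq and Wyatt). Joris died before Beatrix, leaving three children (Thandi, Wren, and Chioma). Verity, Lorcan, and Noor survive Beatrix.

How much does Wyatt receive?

Yseult takes three-eighths of £8,064,000 = £3,024,000. The remaining £5,040,000 passes to the descendants.
The descendants' portion (£5,040,000) is divided at the children's generation into 6 shares of £840,000. Verity, Lorcan, and Noor each take £840,000. The 3 shares of the deceased (Ulla, Sibyl, and Joris) are combined into a pool of £2,520,000.
That pool (£2,520,000) is divided at the grandchildren's generation equally among Cassia, Yolanda, Tariq, Wyatt, Thandi, Wren, and Chioma: £360,000 each.

Wyatt receives £360,000.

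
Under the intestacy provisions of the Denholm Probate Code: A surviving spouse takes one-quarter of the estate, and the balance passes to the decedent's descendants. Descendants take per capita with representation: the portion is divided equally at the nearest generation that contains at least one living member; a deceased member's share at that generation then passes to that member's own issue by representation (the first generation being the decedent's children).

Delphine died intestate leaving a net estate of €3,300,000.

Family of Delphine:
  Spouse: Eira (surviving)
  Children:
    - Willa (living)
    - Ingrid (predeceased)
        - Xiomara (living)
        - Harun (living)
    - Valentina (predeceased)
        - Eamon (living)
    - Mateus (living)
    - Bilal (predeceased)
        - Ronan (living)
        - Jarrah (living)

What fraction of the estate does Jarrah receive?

Eira takes one-quarter of €3,300,000 = €825,000. The remaining €2,475,000 passes to the descendants.
The descendants' portion (€2,475,000) is divided into 5 shares of €495,000: Willa and Mateus each take €495,000; Ingrid's €495,000 share passes to Ingrid's issue; Valentina's €495,000 share passes to Valentina's issue; Bilal's €495,000 share passes to Bilal's issue.
Ingrid's share (€495,000) is divided into 2 shares of €247,500: Xiomara and Harun each take €247,500.
Valentina's share (€495,000) passes entirely to Eamon.
Bilal's share (€495,000) is divided into 2 shares of €247,500: Ronan and Jarrah each take €247,500.

Jarrah receives 3/40 of the estate.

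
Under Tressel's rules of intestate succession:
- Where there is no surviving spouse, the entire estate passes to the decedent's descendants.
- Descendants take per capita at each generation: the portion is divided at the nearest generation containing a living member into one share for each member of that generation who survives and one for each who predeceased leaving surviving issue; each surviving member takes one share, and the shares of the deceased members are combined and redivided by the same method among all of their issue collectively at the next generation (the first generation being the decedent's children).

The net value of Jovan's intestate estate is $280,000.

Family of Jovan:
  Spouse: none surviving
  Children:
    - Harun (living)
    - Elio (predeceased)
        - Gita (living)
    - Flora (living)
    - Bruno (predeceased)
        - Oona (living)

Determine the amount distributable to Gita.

The entire $280,000 passes to the descendants.
That amount ($280,000) is divided at the children's generation into 4 shares of $70,000. Harun and Flora each take $70,000. The 2 shares of the deceased (Elio and Bruno) are combined into a pool of $140,000.
That pool ($140,000) is divided at the grandchildren's generation equally among Gita and Oona: $70,000 each.

Gita receives $70,000.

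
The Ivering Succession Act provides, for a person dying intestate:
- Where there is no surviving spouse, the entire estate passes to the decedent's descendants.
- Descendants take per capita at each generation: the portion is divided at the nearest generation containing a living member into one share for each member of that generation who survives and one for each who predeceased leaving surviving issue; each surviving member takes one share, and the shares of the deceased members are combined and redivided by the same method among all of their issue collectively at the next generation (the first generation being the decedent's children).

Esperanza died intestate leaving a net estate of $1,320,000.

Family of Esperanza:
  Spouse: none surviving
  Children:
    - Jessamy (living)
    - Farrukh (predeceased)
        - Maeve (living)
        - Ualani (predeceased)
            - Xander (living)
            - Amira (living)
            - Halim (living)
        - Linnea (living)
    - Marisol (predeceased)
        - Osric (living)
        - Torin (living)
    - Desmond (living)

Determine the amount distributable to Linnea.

The entire $1,320,000 passes to the descendants.
That amount ($1,320,000) is divided at the children's generation into 4 shares of $330,000. Jessamy and Desmond each take $330,000. The 2 shares of the deceased (Farrukh and Marisol) are combined into a pool of $660,000.
That pool ($660,000) is divided at the grandchildren's generation into 5 shares of $132,000. Maeve, Linnea, Osric, and Torin each take $132,000. The remaining share for the deceased Ualani ($132,000) is carried to the next generation.
That pool ($132,000) is divided at the great-grandchildren's generation equally among Xander, Amira, and Halim: $44,000 each.

Linnea receives $132,000.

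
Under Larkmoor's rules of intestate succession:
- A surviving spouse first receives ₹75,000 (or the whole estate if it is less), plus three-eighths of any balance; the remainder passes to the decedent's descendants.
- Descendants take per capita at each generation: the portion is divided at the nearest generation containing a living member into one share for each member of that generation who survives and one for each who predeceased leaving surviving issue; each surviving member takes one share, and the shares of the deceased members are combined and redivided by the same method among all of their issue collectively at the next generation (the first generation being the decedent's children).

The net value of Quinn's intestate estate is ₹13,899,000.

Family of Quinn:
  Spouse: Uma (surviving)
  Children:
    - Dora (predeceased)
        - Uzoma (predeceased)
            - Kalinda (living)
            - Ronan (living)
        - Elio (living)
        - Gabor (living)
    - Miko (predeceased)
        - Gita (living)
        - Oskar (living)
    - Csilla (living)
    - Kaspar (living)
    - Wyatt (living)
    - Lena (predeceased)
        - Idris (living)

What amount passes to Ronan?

Uma first takes ₹75,000, leaving a balance of ₹13,824,000. Uma then takes three-eighths of the balance (₹5,184,000), for a total of ₹5,259,000. The remaining ₹8,640,000 passes to the descendants.
The descendants' portion (₹8,640,000) is divided at the children's generation into 6 shares of ₹1,440,000. Csilla, Kaspar, and Wyatt each take ₹1,440,000. The 3 shares of the deceased (Dora, Miko, and Lena) are combined into a pool of ₹4,320,000.
That pool (₹4,320,000) is divided at the grandchildren's generation into 6 shares of ₹720,000. Elio, Gabor, Gita, Oskar, and Idris each take ₹720,000. The remaining share for the deceased Uzoma (₹720,000) is carried to the next generation.
That pool (₹720,000) is divided at the great-grandchildren's generation equally among Kalinda and Ronan: ₹360,000 each.

Ronan receives ₹360,000.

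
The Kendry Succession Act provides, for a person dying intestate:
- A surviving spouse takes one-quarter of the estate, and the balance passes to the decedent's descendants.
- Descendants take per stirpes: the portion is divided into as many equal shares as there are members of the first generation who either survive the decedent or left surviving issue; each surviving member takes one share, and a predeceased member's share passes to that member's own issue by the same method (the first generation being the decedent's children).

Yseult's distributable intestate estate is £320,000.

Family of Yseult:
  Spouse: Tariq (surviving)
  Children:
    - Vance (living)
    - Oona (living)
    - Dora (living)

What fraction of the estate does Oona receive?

Oona receives 1/4 of the estate.

Tariq takes one-quarter of £320,000 = £80,000. The remaining £240,000 passes to the descendants.
The descendants' portion (£240,000) is divided into 3 shares of £80,000: Vance, Oona, and Dora each take £80,000.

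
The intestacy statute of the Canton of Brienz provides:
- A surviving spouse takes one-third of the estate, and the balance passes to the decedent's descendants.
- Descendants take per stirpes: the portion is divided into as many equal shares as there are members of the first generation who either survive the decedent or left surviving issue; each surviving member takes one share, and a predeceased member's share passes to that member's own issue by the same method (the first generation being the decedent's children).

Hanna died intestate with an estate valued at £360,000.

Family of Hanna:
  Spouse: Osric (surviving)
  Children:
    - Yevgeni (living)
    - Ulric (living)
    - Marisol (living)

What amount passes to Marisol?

Osric takes one-third of £360,000 = £120,000. The remaining £240,000 passes to the descendants.
The descendants' portion (£240,000) is divided into 3 shares of £80,000: Yevgeni, Ulric, and Marisol each take £80,000.

Marisol receives £80,000.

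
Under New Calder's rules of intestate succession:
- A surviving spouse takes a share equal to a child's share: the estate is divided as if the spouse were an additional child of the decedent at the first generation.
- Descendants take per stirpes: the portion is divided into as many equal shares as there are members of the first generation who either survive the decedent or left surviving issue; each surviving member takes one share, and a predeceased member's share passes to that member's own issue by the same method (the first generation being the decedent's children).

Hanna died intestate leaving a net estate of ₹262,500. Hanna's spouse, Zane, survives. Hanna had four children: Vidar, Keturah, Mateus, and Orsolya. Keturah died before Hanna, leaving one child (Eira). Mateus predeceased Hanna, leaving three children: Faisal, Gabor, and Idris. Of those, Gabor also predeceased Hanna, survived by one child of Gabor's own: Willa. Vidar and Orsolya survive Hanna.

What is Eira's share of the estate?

Eira receives ₹52,500.

The spouse counts as an additional share at the children's level, so there are 5 primary shares of ₹52,500. Zane takes one such share (₹52,500).
The children's combined portion (₹210,000) is divided into 4 shares of ₹52,500: Vidar and Orsolya each take ₹52,500; Keturah's ₹52,500 share passes to Keturah's issue; Mateus's ₹52,500 share passes to Mateus's issue.
Keturah's share (₹52,500) passes entirely to Eira.
Mateus's share (₹52,500) is divided into 3 shares of ₹17,500: Faisal and Idris each take ₹17,500; Gabor's ₹17,500 share passes to Gabor's issue.
Gabor's share (₹17,500) passes entirely to Willa.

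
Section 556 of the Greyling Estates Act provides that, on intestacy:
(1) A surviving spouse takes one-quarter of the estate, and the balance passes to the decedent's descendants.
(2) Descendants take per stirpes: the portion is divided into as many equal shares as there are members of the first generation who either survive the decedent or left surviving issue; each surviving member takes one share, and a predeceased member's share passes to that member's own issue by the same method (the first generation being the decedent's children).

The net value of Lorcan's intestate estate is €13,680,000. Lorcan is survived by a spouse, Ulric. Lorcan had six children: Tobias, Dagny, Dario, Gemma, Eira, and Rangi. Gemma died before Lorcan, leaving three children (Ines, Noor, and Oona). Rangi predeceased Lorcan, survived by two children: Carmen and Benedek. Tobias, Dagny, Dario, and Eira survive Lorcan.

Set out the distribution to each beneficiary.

Ulric takes one-quarter of €13,680,000 = €3,420,000. The remaining €10,260,000 passes to the descendants.
The descendants' portion (€10,260,000) is divided into 6 shares of €1,710,000: Tobias, Dagny, Dario, and Eira each take €1,710,000; Gemma's €1,710,000 share passes to Gemma's issue; Rangi's €1,710,000 share passes to Rangi's issue.
Gemma's share (€1,710,000) is divided into 3 shares of €570,000: Ines, Noor, and Oona each take €570,000.
Rangi's share (€1,710,000) is divided into 2 shares of €855,000: Carmen and Benedek each take €855,000.

Ulric: €3,420,000; Tobias: €1,710,000; Dagny: €1,710,000; Dario: €1,710,000; Ines: €570,000; Noor: €570,000; Oona: €570,000; Eira: €1,710,000; Carmen: €855,000; Benedek: €855,000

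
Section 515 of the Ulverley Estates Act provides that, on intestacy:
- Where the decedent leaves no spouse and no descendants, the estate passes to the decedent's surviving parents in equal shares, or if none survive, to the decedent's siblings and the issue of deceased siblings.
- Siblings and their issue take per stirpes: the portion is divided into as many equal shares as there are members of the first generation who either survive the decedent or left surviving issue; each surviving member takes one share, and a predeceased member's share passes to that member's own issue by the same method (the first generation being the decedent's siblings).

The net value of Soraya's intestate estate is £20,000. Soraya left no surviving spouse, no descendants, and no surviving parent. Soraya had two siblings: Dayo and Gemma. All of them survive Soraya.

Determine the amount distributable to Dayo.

The entire £20,000 passes to the siblings and their issue.
That amount (£20,000) is divided into 2 shares of £10,000: Dayo and Gemma each take £10,000.

Dayo receives £10,000.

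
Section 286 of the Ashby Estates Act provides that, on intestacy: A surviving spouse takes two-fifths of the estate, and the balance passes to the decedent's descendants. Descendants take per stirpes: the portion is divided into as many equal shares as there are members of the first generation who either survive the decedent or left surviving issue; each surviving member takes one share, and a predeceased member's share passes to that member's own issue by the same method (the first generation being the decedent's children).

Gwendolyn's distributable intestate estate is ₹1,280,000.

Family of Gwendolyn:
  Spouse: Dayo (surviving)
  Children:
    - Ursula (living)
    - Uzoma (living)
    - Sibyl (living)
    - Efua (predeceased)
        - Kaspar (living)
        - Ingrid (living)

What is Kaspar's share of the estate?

Dayo takes two-fifths of ₹1,280,000 = ₹512,000. The remaining ₹768,000 passes to the descendants.
The descendants' portion (₹768,000) is divided into 4 shares of ₹192,000: Ursula, Uzoma, and Sibyl each take ₹192,000; Efua's ₹192,000 share passes to Efua's issue.
Efua's share (₹192,000) is divided into 2 shares of ₹96,000: Kaspar and Ingrid each take ₹96,000.

Kaspar receives ₹96,000.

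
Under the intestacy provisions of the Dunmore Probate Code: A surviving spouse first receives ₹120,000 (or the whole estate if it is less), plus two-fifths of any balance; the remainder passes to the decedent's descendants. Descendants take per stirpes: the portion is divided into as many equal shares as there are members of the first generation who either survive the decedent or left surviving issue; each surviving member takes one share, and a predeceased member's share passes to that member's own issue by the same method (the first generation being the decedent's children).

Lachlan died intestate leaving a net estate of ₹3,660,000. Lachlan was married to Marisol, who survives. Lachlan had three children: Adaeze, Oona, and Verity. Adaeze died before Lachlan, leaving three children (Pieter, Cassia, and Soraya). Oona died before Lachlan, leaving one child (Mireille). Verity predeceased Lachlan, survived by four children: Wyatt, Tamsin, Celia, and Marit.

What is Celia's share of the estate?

Celia receives ₹177,000.

Marisol first takes ₹120,000, leaving a balance of ₹3,540,000. Marisol then takes two-fifths of the balance (₹1,416,000), for a total of ₹1,536,000. The remaining ₹2,124,000 passes to the descendants.
The descendants' portion (₹2,124,000) is divided into 3 shares of ₹708,000: Adaeze's ₹708,000 share passes to Adaeze's issue; Oona's ₹708,000 share passes to Oona's issue; Verity's ₹708,000 share passes to Verity's issue.
Adaeze's share (₹708,000) is divided into 3 shares of ₹236,000: Pieter, Cassia, and Soraya each take ₹236,000.
Oona's share (₹708,000) passes entirely to Mireille.
Verity's share (₹708,000) is divided into 4 shares of ₹177,000: Wyatt, Tamsin, Celia, and Marit each take ₹177,000.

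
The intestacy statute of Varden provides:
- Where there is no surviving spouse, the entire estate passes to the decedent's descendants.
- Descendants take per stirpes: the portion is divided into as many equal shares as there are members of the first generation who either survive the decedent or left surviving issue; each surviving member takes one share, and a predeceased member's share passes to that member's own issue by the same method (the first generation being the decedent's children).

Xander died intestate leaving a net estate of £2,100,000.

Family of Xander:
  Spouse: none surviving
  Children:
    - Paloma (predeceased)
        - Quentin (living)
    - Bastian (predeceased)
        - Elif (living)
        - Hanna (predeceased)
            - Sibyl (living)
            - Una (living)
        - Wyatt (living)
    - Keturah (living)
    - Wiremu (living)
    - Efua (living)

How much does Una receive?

The entire £2,100,000 passes to the descendants.
That amount (£2,100,000) is divided into 5 shares of £420,000: Keturah, Wiremu, and Efua each take £420,000; Paloma's £420,000 share passes to Paloma's issue; Bastian's £420,000 share passes to Bastian's issue.
Paloma's share (£420,000) passes entirely to Quentin.
Bastian's share (£420,000) is divided into 3 shares of £140,000: Elif and Wyatt each take £140,000; Hanna's £140,000 share passes to Hanna's issue.
Hanna's share (£140,000) is divided into 2 shares of £70,000: Sibyl and Una each take £70,000.

Una receives £70,000.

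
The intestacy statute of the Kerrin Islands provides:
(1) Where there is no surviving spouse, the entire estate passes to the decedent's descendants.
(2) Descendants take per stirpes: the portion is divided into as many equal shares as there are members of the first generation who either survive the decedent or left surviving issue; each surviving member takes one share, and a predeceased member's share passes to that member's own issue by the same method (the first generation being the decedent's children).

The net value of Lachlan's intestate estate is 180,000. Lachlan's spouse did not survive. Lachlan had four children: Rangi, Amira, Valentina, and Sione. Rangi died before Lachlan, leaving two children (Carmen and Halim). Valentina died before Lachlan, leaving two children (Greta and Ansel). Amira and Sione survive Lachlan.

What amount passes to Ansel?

Ansel receives 22,500.

The entire 180,000 passes to the descendants.
That amount (180,000) is divided into 4 shares of 45,000: Amira and Sione each take 45,000; Rangi's 45,000 share passes to Rangi's issue; Valentina's 45,000 share passes to Valentina's issue.
Rangi's share (45,000) is divided into 2 shares of 22,500: Carmen and Halim each take 22,500.
Valentina's share (45,000) is divided into 2 shares of 22,500: Greta and Ansel each take 22,500.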